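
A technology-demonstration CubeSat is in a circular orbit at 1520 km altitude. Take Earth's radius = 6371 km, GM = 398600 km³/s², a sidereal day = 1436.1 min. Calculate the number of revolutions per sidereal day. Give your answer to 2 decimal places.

Semi-major axis a = 6371 + 1520 = 7891 km. Period T = 2π√(a³/μ) = 2π√(7891³/398600) = 6976.0 s = 116.27 min.
Orbits per sidereal day = 86166 / 6976.0 = 12.352.

12.35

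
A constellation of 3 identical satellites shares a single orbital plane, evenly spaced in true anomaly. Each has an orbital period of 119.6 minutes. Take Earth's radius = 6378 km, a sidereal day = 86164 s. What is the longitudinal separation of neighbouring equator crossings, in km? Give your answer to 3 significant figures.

1110 km

T = 119.6 min = 7176.0 s.
Single-satellite node shift = (7176.0/86164) × 360° = 29.98°.
With 3 satellites evenly phased, successive equator crossings are 29.98/3 = 9.994° apart.
That is 9.994 × 111.3 = 1112 km at the equator.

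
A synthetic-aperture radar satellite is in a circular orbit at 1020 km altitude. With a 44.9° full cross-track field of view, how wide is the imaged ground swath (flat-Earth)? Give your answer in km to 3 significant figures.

Half-angle = 44.9°/2 = 22.45°.
Swath width ≈ 2h·tan(θ/2) = 2 × 1020 × tan(22.45°) = 842.9 km.

843 km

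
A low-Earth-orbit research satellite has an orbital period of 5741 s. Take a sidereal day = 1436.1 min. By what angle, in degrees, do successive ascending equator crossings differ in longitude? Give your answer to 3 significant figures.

During one orbit Earth rotates (5741.0 / 86166) × 360° = 23.99°.

24.0°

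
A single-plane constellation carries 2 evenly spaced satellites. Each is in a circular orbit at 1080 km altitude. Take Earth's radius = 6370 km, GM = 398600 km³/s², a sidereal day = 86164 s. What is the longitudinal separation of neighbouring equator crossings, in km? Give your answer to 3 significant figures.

Semi-major axis a = 6370 + 1080 = 7450 km. Period T = 2π√(a³/μ) = 2π√(7450³/398600) = 6399.5 s = 106.66 min.
Single-satellite node shift = (6399.5/86164) × 360° = 26.74°.
With 2 satellites evenly phased, successive equator crossings are 26.74/2 = 13.369° apart.
That is 13.369 × 111.2 = 1486 km at the equator.

1490 km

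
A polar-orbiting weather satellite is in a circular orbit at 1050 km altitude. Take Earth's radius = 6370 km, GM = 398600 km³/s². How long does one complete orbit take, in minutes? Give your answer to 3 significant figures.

Semi-major axis a = 6370 + 1050 = 7420 km. Period T = 2π√(a³/μ) = 2π√(7420³/398600) = 6360.9 s = 106.01 min.

106 min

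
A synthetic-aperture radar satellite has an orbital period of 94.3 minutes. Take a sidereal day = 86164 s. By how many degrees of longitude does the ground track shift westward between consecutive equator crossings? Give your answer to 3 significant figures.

T = 94.3 min = 5658.0 s.
During one orbit Earth rotates (5658.0 / 86164) × 360° = 23.64°.

23.6°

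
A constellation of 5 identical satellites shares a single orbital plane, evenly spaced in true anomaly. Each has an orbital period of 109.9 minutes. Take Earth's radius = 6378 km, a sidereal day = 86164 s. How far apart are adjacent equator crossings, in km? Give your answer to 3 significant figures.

T = 109.9 min = 6594.0 s.
Single-satellite node shift = (6594.0/86164) × 360° = 27.55°.
With 5 satellites evenly phased, successive equator crossings are 27.55/5 = 5.510° apart.
That is 5.510 × 111.3 = 613 km at the equator.

613 km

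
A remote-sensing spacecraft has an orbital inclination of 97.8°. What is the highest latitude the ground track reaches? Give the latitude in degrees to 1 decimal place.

82.2°

Retrograde orbit: the ground track reaches ±(180° − i) = ±(180 − 97.8) = ±82.2°.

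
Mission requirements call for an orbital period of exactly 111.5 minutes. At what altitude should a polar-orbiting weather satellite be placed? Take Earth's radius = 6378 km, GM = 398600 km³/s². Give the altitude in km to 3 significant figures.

1300 km

T = 111.5 min = 6690.0 s.
From T = 2π√(a³/μ): a = (μ T²/4π²)^(1/3) = (398600 × 6690.0² / 4π²)^(1/3) = 7674 km.
Altitude h = a − R = 7674 − 6378 = 1296 km.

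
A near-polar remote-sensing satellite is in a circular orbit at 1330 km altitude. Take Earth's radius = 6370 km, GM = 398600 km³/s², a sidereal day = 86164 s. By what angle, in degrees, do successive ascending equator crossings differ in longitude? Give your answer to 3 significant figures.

Semi-major axis a = 6370 + 1330 = 7700 km. Period T = 2π√(a³/μ) = 2π√(7700³/398600) = 6724.3 s = 112.07 min.
During one orbit Earth rotates (6724.3 / 86164) × 360° = 28.09°.

28.1°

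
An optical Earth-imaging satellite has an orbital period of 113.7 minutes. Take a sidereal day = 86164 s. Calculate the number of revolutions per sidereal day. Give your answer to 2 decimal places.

12.63

T = 113.7 min = 6822.0 s.
Orbits per sidereal day = 86164 / 6822.0 = 12.630.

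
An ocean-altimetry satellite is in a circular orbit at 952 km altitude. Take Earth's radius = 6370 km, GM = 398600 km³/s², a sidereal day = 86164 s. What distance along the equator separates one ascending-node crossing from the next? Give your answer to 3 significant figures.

2900 km

Semi-major axis a = 6370 + 952 = 7322 km. Period T = 2π√(a³/μ) = 2π√(7322³/398600) = 6235.3 s = 103.92 min.
During one orbit Earth rotates (6235.3 / 86164) × 360° = 26.05°.
At the equator that is 26.05° × (2π·6370/360) km/° = 26.05 × 111.2 = 2896 km.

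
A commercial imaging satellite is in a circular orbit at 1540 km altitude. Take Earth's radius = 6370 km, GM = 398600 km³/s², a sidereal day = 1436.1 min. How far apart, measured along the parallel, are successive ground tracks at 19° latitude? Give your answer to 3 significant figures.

Semi-major axis a = 6370 + 1540 = 7910 km. Period T = 2π√(a³/μ) = 2π√(7910³/398600) = 7001.3 s = 116.69 min.
Node shift per orbit = (7001.3/86166) × 360° = 29.25°.
Equatorial spacing = 29.25 × 111.2 km/° = 3252 km.
At 19° latitude, spacing = 3252 × cos(19°) = 3075 km.

3070 km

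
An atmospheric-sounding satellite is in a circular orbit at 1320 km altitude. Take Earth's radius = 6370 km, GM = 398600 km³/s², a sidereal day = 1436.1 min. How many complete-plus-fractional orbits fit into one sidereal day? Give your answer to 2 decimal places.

12.84

Semi-major axis a = 6370 + 1320 = 7690 km. Period T = 2π√(a³/μ) = 2π√(7690³/398600) = 6711.2 s = 111.85 min.
Orbits per sidereal day = 86166 / 6711.2 = 12.839.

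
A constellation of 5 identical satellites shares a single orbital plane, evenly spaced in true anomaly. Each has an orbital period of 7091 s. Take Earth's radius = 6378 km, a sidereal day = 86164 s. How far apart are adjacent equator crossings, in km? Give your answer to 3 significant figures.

Single-satellite node shift = (7091.0/86164) × 360° = 29.63°.
With 5 satellites evenly phased, successive equator crossings are 29.63/5 = 5.925° apart.
That is 5.925 × 111.3 = 660 km at the equator.

660 km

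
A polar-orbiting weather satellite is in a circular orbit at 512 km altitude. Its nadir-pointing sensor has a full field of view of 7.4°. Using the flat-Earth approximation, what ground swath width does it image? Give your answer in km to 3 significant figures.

Half-angle = 7.4°/2 = 3.7°.
Swath width ≈ 2h·tan(θ/2) = 2 × 512 × tan(3.7°) = 66.2 km.

66.2 km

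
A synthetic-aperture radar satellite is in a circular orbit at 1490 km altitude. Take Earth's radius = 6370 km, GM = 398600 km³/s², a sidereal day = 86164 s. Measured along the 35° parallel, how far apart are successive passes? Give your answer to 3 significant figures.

2640 km

Semi-major axis a = 6370 + 1490 = 7860 km. Period T = 2π√(a³/μ) = 2π√(7860³/398600) = 6935.0 s = 115.58 min.
Node shift per orbit = (6935.0/86164) × 360° = 28.97°.
Equatorial spacing = 28.97 × 111.2 km/° = 3221 km.
At 35° latitude, spacing = 3221 × cos(35°) = 2639 km.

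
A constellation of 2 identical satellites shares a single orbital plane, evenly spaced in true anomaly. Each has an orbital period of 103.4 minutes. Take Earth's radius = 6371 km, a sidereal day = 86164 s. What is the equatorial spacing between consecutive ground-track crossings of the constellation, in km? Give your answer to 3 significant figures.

1440 km

T = 103.4 min = 6204.0 s.
Single-satellite node shift = (6204.0/86164) × 360° = 25.92°.
With 2 satellites evenly phased, successive equator crossings are 25.92/2 = 12.960° apart.
That is 12.960 × 111.2 = 1441 km at the equator.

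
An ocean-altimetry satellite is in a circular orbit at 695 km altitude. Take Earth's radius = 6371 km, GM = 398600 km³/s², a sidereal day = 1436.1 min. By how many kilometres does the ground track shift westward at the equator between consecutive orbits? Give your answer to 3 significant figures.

Semi-major axis a = 6371 + 695 = 7066 km. Period T = 2π√(a³/μ) = 2π√(7066³/398600) = 5911.1 s = 98.52 min.
During one orbit Earth rotates (5911.1 / 86166) × 360° = 24.70°.
At the equator that is 24.70° × (2π·6371/360) km/° = 24.70 × 111.2 = 2746 km.

2750 km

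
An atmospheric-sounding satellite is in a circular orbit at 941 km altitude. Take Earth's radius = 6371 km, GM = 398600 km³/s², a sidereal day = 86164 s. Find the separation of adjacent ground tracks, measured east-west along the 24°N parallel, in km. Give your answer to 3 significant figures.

Semi-major axis a = 6371 + 941 = 7312 km. Period T = 2π√(a³/μ) = 2π√(7312³/398600) = 6222.5 s = 103.71 min.
Node shift per orbit = (6222.5/86164) × 360° = 26.00°.
Equatorial spacing = 26.00 × 111.2 km/° = 2891 km.
At 24° latitude, spacing = 2891 × cos(24°) = 2641 km.

2640 km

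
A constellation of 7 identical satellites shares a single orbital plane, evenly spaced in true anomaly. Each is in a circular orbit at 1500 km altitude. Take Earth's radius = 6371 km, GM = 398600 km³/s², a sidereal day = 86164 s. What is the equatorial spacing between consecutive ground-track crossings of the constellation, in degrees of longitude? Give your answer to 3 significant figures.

Semi-major axis a = 6371 + 1500 = 7871 km. Period T = 2π√(a³/μ) = 2π√(7871³/398600) = 6949.5 s = 115.83 min.
Single-satellite node shift = (6949.5/86164) × 360° = 29.04°.
With 7 satellites evenly phased, successive equator crossings are 29.04/7 = 4.148° apart.

4.15°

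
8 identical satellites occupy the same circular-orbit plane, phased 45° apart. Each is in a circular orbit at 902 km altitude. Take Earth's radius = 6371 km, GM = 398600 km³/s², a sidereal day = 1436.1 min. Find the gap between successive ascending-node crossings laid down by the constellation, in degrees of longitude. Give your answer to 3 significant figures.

Semi-major axis a = 6371 + 902 = 7273 km. Period T = 2π√(a³/μ) = 2π√(7273³/398600) = 6172.8 s = 102.88 min.
Single-satellite node shift = (6172.8/86166) × 360° = 25.79°.
With 8 satellites evenly phased, successive equator crossings are 25.79/8 = 3.224° apart.

3.22°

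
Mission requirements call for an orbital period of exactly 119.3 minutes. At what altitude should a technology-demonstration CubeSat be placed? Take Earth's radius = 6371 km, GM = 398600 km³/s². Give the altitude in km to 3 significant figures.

T = 119.3 min = 7158.0 s.
From T = 2π√(a³/μ): a = (μ T²/4π²)^(1/3) = (398600 × 7158.0² / 4π²)^(1/3) = 8028 km.
Altitude h = a − R = 8028 − 6371 = 1657 km.

1660 km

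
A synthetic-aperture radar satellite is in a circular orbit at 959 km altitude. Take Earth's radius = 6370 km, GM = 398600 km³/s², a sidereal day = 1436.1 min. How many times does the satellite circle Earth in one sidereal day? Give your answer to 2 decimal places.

Semi-major axis a = 6370 + 959 = 7329 km. Period T = 2π√(a³/μ) = 2π√(7329³/398600) = 6244.2 s = 104.07 min.
Orbits per sidereal day = 86166 / 6244.2 = 13.799.

13.80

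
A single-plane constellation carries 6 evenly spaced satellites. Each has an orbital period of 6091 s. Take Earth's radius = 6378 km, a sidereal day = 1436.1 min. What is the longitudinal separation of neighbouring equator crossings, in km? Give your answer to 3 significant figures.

472 km

Single-satellite node shift = (6091.0/86166) × 360° = 25.45°.
With 6 satellites evenly phased, successive equator crossings are 25.45/6 = 4.241° apart.
That is 4.241 × 111.3 = 472 km at the equator.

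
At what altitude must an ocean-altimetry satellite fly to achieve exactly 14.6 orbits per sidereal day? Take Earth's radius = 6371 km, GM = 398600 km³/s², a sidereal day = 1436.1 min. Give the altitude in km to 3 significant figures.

Required period T = 86166 / 14.6 = 5901.8 s.
From T = 2π√(a³/μ): a = (μ T²/4π²)^(1/3) = (398600 × 5901.8² / 4π²)^(1/3) = 7059 km.
Altitude h = a − R = 7059 − 6371 = 688 km.

688 km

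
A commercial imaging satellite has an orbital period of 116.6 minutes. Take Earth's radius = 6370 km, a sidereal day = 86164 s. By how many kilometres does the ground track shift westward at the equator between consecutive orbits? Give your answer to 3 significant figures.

T = 116.6 min = 6996.0 s.
During one orbit Earth rotates (6996.0 / 86164) × 360° = 29.23°.
At the equator that is 29.23° × (2π·6370/360) km/° = 29.23 × 111.2 = 3250 km.

3250 km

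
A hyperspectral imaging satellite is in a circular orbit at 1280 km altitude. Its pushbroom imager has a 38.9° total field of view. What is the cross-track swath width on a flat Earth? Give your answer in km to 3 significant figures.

Half-angle = 38.9°/2 = 19.45°.
Swath width ≈ 2h·tan(θ/2) = 2 × 1280 × tan(19.45°) = 904.0 km.

904 km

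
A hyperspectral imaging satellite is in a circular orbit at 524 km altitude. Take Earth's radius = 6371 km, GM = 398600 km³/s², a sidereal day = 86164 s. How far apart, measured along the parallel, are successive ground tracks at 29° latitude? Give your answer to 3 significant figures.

2320 km

Semi-major axis a = 6371 + 524 = 6895 km. Period T = 2π√(a³/μ) = 2π√(6895³/398600) = 5697.9 s = 94.96 min.
Node shift per orbit = (5697.9/86164) × 360° = 23.81°.
Equatorial spacing = 23.81 × 111.2 km/° = 2647 km.
At 29° latitude, spacing = 2647 × cos(29°) = 2315 km.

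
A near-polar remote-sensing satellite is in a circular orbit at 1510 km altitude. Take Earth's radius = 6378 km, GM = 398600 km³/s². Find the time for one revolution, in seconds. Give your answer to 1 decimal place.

6972.1 seconds

Semi-major axis a = 6378 + 1510 = 7888 km. Period T = 2π√(a³/μ) = 2π√(7888³/398600) = 6972.1 s = 116.20 min.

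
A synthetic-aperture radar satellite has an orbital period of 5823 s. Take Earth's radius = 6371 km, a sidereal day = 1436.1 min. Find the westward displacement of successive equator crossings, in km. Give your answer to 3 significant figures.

2710 km

During one orbit Earth rotates (5823.0 / 86166) × 360° = 24.33°.
At the equator that is 24.33° × (2π·6371/360) km/° = 24.33 × 111.2 = 2705 km.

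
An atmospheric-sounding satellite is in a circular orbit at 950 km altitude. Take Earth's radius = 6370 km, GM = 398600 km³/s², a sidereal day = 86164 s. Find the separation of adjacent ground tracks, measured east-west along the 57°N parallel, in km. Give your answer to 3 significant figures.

Semi-major axis a = 6370 + 950 = 7320 km. Period T = 2π√(a³/μ) = 2π√(7320³/398600) = 6232.7 s = 103.88 min.
Node shift per orbit = (6232.7/86164) × 360° = 26.04°.
Equatorial spacing = 26.04 × 111.2 km/° = 2895 km.
At 57° latitude, spacing = 2895 × cos(57°) = 1577 km.

1580 km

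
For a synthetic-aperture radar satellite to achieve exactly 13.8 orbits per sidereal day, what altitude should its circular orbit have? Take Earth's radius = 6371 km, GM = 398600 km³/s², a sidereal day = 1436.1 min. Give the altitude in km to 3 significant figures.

958 km

Required period T = 86166 / 13.8 = 6243.9 s.
From T = 2π√(a³/μ): a = (μ T²/4π²)^(1/3) = (398600 × 6243.9² / 4π²)^(1/3) = 7329 km.
Altitude h = a − R = 7329 − 6371 = 958 km.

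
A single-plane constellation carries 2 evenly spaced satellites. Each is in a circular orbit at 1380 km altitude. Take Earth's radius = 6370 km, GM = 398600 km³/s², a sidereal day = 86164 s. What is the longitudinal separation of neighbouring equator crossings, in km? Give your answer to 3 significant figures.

1580 km

Semi-major axis a = 6370 + 1380 = 7750 km. Period T = 2π√(a³/μ) = 2π√(7750³/398600) = 6789.9 s = 113.17 min.
Single-satellite node shift = (6789.9/86164) × 360° = 28.37°.
With 2 satellites evenly phased, successive equator crossings are 28.37/2 = 14.184° apart.
That is 14.184 × 111.2 = 1577 km at the equator.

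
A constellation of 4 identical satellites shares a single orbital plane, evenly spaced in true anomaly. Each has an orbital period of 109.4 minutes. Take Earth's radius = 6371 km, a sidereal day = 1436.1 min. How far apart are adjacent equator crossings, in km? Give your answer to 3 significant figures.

T = 109.4 min = 6564.0 s.
Single-satellite node shift = (6564.0/86166) × 360° = 27.42°.
With 4 satellites evenly phased, successive equator crossings are 27.42/4 = 6.856° apart.
That is 6.856 × 111.2 = 762 km at the equator.

762 km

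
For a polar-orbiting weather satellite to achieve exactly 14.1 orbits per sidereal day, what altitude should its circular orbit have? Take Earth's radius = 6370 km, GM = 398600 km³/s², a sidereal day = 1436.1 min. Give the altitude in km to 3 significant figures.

854 km

Required period T = 86166 / 14.1 = 6111.1 s.
From T = 2π√(a³/μ): a = (μ T²/4π²)^(1/3) = (398600 × 6111.1² / 4π²)^(1/3) = 7224 km.
Altitude h = a − R = 7224 − 6370 = 854 km.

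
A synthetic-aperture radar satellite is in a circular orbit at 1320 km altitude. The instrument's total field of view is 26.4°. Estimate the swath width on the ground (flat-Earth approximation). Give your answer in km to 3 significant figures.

619 km

Half-angle = 26.4°/2 = 13.2°.
Swath width ≈ 2h·tan(θ/2) = 2 × 1320 × tan(13.2°) = 619.2 km.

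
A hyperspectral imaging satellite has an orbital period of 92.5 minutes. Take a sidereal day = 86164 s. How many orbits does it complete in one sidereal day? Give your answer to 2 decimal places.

T = 92.5 min = 5550.0 s.
Orbits per sidereal day = 86164 / 5550.0 = 15.525.

15.53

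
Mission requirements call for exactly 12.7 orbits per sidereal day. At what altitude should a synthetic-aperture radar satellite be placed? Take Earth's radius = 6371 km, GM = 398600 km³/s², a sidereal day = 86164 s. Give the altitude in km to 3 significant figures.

Required period T = 86164 / 12.7 = 6784.6 s.
From T = 2π√(a³/μ): a = (μ T²/4π²)^(1/3) = (398600 × 6784.6² / 4π²)^(1/3) = 7746 km.
Altitude h = a − R = 7746 − 6371 = 1375 km.

1370 km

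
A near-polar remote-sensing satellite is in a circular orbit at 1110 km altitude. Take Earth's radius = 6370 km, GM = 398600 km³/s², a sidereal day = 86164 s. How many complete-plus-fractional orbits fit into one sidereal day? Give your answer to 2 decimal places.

Semi-major axis a = 6370 + 1110 = 7480 km. Period T = 2π√(a³/μ) = 2π√(7480³/398600) = 6438.2 s = 107.30 min.
Orbits per sidereal day = 86164 / 6438.2 = 13.383.

13.38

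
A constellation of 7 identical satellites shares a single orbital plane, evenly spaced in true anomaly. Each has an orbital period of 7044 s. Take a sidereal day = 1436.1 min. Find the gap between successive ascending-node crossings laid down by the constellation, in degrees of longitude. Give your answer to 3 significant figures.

Single-satellite node shift = (7044.0/86166) × 360° = 29.43°.
With 7 satellites evenly phased, successive equator crossings are 29.43/7 = 4.204° apart.

4.20°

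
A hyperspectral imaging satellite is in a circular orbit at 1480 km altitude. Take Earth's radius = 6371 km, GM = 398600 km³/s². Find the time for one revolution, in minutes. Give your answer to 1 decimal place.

Semi-major axis a = 6371 + 1480 = 7851 km. Period T = 2π√(a³/μ) = 2π√(7851³/398600) = 6923.1 s = 115.38 min.

115.4 min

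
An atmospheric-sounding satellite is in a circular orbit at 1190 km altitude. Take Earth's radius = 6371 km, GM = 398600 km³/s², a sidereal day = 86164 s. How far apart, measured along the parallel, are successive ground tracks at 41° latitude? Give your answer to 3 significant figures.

2290 km

Semi-major axis a = 6371 + 1190 = 7561 km. Period T = 2π√(a³/μ) = 2π√(7561³/398600) = 6543.0 s = 109.05 min.
Node shift per orbit = (6543.0/86164) × 360° = 27.34°.
Equatorial spacing = 27.34 × 111.2 km/° = 3040 km.
At 41° latitude, spacing = 3040 × cos(41°) = 2294 km.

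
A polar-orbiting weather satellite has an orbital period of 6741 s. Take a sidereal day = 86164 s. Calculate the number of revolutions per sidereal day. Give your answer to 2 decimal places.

12.78

Orbits per sidereal day = 86164 / 6741.0 = 12.782.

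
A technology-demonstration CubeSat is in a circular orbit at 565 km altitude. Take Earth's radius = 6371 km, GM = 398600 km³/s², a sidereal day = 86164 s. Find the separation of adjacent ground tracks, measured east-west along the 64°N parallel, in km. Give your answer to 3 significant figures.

Semi-major axis a = 6371 + 565 = 6936 km. Period T = 2π√(a³/μ) = 2π√(6936³/398600) = 5748.8 s = 95.81 min.
Node shift per orbit = (5748.8/86164) × 360° = 24.02°.
Equatorial spacing = 24.02 × 111.2 km/° = 2671 km.
At 64° latitude, spacing = 2671 × cos(64°) = 1171 km.

1170 km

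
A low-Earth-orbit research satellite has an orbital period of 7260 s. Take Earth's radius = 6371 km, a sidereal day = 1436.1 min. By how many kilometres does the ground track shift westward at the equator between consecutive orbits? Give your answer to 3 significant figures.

During one orbit Earth rotates (7260.0 / 86166) × 360° = 30.33°.
At the equator that is 30.33° × (2π·6371/360) km/° = 30.33 × 111.2 = 3373 km.

3370 km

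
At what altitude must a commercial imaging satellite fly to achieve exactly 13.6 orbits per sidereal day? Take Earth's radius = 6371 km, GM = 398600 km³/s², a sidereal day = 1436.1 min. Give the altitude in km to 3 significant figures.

Required period T = 86166 / 13.6 = 6335.7 s.
From T = 2π√(a³/μ): a = (μ T²/4π²)^(1/3) = (398600 × 6335.7² / 4π²)^(1/3) = 7400 km.
Altitude h = a − R = 7400 − 6371 = 1029 km.

1030 km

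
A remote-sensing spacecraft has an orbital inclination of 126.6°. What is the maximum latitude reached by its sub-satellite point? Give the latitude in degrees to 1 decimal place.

53.4°

Retrograde orbit: the ground track reaches ±(180° − i) = ±(180 − 126.6) = ±53.4°.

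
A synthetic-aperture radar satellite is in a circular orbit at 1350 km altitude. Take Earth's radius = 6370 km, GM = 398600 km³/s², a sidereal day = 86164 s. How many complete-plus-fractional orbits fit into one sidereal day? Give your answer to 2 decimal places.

12.76

Semi-major axis a = 6370 + 1350 = 7720 km. Period T = 2π√(a³/μ) = 2π√(7720³/398600) = 6750.5 s = 112.51 min.
Orbits per sidereal day = 86164 / 6750.5 = 12.764.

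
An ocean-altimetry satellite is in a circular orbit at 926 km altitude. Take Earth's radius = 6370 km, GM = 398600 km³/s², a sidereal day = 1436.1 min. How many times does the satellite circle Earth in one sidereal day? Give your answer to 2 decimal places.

13.89

Semi-major axis a = 6370 + 926 = 7296 km. Period T = 2π√(a³/μ) = 2π√(7296³/398600) = 6202.1 s = 103.37 min.
Orbits per sidereal day = 86166 / 6202.1 = 13.893.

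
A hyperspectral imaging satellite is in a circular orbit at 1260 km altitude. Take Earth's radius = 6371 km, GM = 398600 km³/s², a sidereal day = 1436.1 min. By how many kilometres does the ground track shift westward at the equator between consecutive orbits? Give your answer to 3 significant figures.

3080 km

Semi-major axis a = 6371 + 1260 = 7631 km. Period T = 2π√(a³/μ) = 2π√(7631³/398600) = 6634.1 s = 110.57 min.
During one orbit Earth rotates (6634.1 / 86166) × 360° = 27.72°.
At the equator that is 27.72° × (2π·6371/360) km/° = 27.72 × 111.2 = 3082 km.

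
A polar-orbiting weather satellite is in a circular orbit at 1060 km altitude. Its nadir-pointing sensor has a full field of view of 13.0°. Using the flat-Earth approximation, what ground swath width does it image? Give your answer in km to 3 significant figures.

Half-angle = 13.0°/2 = 6.5°.
Swath width ≈ 2h·tan(θ/2) = 2 × 1060 × tan(6.5°) = 241.5 km.

242 km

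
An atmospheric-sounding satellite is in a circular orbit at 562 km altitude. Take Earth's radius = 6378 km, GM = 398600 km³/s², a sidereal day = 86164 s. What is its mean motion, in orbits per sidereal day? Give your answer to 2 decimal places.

Semi-major axis a = 6378 + 562 = 6940 km. Period T = 2π√(a³/μ) = 2π√(6940³/398600) = 5753.7 s = 95.90 min.
Orbits per sidereal day = 86164 / 5753.7 = 14.975.

14.98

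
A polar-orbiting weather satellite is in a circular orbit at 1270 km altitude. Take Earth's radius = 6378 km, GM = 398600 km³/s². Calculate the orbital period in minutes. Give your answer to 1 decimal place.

110.9 min

Semi-major axis a = 6378 + 1270 = 7648 km. Period T = 2π√(a³/μ) = 2π√(7648³/398600) = 6656.3 s = 110.94 min.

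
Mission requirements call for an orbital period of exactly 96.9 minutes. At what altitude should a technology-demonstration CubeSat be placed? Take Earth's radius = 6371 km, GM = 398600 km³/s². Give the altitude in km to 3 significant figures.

T = 96.9 min = 5814.0 s.
From T = 2π√(a³/μ): a = (μ T²/4π²)^(1/3) = (398600 × 5814.0² / 4π²)^(1/3) = 6988 km.
Altitude h = a − R = 6988 − 6371 = 617 km.

617 km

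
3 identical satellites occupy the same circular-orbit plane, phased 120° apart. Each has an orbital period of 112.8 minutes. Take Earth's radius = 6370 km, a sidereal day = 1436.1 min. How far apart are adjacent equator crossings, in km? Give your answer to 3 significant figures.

T = 112.8 min = 6768.0 s.
Single-satellite node shift = (6768.0/86166) × 360° = 28.28°.
With 3 satellites evenly phased, successive equator crossings are 28.28/3 = 9.426° apart.
That is 9.426 × 111.2 = 1048 km at the equator.

1050 km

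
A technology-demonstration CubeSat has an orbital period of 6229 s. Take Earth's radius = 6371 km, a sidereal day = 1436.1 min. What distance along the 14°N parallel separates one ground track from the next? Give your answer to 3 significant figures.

Node shift per orbit = (6229.0/86166) × 360° = 26.02°.
Equatorial spacing = 26.02 × 111.2 km/° = 2894 km.
At 14° latitude, spacing = 2894 × cos(14°) = 2808 km.

2810 km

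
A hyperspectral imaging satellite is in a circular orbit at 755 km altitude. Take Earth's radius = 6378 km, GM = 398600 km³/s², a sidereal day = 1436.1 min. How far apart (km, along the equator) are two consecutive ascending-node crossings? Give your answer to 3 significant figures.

2790 km

Semi-major axis a = 6378 + 755 = 7133 km. Period T = 2π√(a³/μ) = 2π√(7133³/398600) = 5995.4 s = 99.92 min.
During one orbit Earth rotates (5995.4 / 86166) × 360° = 25.05°.
At the equator that is 25.05° × (2π·6378/360) km/° = 25.05 × 111.3 = 2788 km.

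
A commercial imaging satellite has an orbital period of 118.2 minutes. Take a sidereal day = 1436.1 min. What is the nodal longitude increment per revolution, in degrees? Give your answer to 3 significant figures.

29.6°

T = 118.2 min = 7092.0 s.
During one orbit Earth rotates (7092.0 / 86166) × 360° = 29.63°.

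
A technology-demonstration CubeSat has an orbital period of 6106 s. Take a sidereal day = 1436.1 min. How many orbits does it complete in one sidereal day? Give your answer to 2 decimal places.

Orbits per sidereal day = 86166 / 6106.0 = 14.112.

14.11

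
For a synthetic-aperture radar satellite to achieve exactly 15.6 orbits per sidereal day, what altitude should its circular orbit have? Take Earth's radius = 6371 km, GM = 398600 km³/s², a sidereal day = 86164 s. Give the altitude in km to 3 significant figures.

382 km

Required period T = 86164 / 15.6 = 5523.3 s.
From T = 2π√(a³/μ): a = (μ T²/4π²)^(1/3) = (398600 × 5523.3² / 4π²)^(1/3) = 6753 km.
Altitude h = a − R = 6753 − 6371 = 382 km.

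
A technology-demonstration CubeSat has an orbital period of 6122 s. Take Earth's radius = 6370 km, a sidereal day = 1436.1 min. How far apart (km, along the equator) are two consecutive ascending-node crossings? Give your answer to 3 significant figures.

2840 km

During one orbit Earth rotates (6122.0 / 86166) × 360° = 25.58°.
At the equator that is 25.58° × (2π·6370/360) km/° = 25.58 × 111.2 = 2844 km.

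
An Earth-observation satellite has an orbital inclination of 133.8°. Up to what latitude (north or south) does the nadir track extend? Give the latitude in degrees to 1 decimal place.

Retrograde orbit: the ground track reaches ±(180° − i) = ±(180 − 133.8) = ±46.2°.

46.2°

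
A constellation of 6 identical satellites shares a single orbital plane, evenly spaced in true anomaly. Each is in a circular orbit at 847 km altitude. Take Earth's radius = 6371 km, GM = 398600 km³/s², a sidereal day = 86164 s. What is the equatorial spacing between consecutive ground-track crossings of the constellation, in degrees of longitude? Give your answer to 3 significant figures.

4.25°

Semi-major axis a = 6371 + 847 = 7218 km. Period T = 2π√(a³/μ) = 2π√(7218³/398600) = 6102.9 s = 101.72 min.
Single-satellite node shift = (6102.9/86164) × 360° = 25.50°.
With 6 satellites evenly phased, successive equator crossings are 25.50/6 = 4.250° apart.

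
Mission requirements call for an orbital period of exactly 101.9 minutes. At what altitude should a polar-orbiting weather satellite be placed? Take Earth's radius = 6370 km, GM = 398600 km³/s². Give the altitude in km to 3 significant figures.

T = 101.9 min = 6114.0 s.
From T = 2π√(a³/μ): a = (μ T²/4π²)^(1/3) = (398600 × 6114.0² / 4π²)^(1/3) = 7227 km.
Altitude h = a − R = 7227 − 6370 = 857 km.

857 km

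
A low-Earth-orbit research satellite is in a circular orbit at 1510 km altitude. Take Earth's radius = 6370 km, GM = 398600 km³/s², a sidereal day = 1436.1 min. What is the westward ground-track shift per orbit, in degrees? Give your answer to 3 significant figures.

29.1°

Semi-major axis a = 6370 + 1510 = 7880 km. Period T = 2π√(a³/μ) = 2π√(7880³/398600) = 6961.5 s = 116.02 min.
During one orbit Earth rotates (6961.5 / 86166) × 360° = 29.08°.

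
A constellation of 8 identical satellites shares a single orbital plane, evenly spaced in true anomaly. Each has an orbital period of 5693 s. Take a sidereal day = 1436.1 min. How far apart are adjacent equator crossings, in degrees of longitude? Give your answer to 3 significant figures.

2.97°

Single-satellite node shift = (5693.0/86166) × 360° = 23.79°.
With 8 satellites evenly phased, successive equator crossings are 23.79/8 = 2.973° apart.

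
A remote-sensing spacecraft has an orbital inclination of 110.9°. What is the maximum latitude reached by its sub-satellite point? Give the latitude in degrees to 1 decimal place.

Retrograde orbit: the ground track reaches ±(180° − i) = ±(180 − 110.9) = ±69.1°.

69.1°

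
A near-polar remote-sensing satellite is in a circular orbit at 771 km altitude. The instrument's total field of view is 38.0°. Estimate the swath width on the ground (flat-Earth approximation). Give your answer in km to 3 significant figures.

531 km

Half-angle = 38.0°/2 = 19°.
Swath width ≈ 2h·tan(θ/2) = 2 × 771 × tan(19°) = 531.0 km.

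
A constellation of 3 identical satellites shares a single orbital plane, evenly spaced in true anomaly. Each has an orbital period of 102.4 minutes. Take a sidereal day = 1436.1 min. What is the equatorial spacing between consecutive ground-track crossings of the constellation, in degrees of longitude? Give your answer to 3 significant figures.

T = 102.4 min = 6144.0 s.
Single-satellite node shift = (6144.0/86166) × 360° = 25.67°.
With 3 satellites evenly phased, successive equator crossings are 25.67/3 = 8.557° apart.

8.56°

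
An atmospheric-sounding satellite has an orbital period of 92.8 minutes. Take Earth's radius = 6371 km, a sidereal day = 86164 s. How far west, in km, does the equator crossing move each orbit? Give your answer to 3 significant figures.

T = 92.8 min = 5568.0 s.
During one orbit Earth rotates (5568.0 / 86164) × 360° = 23.26°.
At the equator that is 23.26° × (2π·6371/360) km/° = 23.26 × 111.2 = 2587 km.

2590 km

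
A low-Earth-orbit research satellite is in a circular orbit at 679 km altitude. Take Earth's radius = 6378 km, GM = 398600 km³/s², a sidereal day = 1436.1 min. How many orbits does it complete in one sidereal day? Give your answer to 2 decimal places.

14.60

Semi-major axis a = 6378 + 679 = 7057 km. Period T = 2π√(a³/μ) = 2π√(7057³/398600) = 5899.9 s = 98.33 min.
Orbits per sidereal day = 86166 / 5899.9 = 14.605.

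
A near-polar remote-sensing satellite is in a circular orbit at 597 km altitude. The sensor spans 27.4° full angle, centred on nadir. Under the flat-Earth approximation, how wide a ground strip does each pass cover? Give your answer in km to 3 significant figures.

Half-angle = 27.4°/2 = 13.7°.
Swath width ≈ 2h·tan(θ/2) = 2 × 597 × tan(13.7°) = 291.1 km.

291 km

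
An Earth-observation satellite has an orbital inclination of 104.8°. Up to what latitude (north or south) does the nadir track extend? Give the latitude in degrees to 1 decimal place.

75.2°

Retrograde orbit: the ground track reaches ±(180° − i) = ±(180 − 104.8) = ±75.2°.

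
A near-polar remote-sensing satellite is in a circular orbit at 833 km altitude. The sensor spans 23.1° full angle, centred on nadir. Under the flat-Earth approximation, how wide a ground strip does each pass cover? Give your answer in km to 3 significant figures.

340 km

Half-angle = 23.1°/2 = 11.55°.
Swath width ≈ 2h·tan(θ/2) = 2 × 833 × tan(11.55°) = 340.5 km.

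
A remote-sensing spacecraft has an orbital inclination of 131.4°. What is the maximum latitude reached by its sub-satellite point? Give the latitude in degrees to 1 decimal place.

48.6°

Retrograde orbit: the ground track reaches ±(180° − i) = ±(180 − 131.4) = ±48.6°.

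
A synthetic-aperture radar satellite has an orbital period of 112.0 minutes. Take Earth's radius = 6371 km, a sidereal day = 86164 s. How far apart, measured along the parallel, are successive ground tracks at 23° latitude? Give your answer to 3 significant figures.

2870 km

T = 112.0 min = 6720.0 s.
Node shift per orbit = (6720.0/86164) × 360° = 28.08°.
Equatorial spacing = 28.08 × 111.2 km/° = 3122 km.
At 23° latitude, spacing = 3122 × cos(23°) = 2874 km.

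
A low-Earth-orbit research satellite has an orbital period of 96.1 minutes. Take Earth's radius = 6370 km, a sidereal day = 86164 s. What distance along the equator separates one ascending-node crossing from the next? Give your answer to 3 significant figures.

2680 km

T = 96.1 min = 5766.0 s.
During one orbit Earth rotates (5766.0 / 86164) × 360° = 24.09°.
At the equator that is 24.09° × (2π·6370/360) km/° = 24.09 × 111.2 = 2678 km.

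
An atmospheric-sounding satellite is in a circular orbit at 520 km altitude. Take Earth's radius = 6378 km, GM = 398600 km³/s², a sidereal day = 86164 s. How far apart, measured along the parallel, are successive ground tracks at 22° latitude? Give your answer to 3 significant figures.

Semi-major axis a = 6378 + 520 = 6898 km. Period T = 2π√(a³/μ) = 2π√(6898³/398600) = 5701.6 s = 95.03 min.
Node shift per orbit = (5701.6/86164) × 360° = 23.82°.
Equatorial spacing = 23.82 × 111.3 km/° = 2652 km.
At 22° latitude, spacing = 2652 × cos(22°) = 2459 km.

2460 km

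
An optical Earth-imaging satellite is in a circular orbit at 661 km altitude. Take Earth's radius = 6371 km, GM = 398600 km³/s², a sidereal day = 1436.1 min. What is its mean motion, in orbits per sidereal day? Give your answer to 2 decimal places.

Semi-major axis a = 6371 + 661 = 7032 km. Period T = 2π√(a³/μ) = 2π√(7032³/398600) = 5868.5 s = 97.81 min.
Orbits per sidereal day = 86166 / 5868.5 = 14.683.

14.68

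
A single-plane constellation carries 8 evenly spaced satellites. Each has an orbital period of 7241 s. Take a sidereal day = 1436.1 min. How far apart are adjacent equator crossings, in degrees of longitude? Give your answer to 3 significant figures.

3.78°

Single-satellite node shift = (7241.0/86166) × 360° = 30.25°.
With 8 satellites evenly phased, successive equator crossings are 30.25/8 = 3.782° apart.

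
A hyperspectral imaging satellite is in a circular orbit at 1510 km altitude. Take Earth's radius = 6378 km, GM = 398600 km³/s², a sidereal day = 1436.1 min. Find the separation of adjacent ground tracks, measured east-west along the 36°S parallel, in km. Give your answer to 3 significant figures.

Semi-major axis a = 6378 + 1510 = 7888 km. Period T = 2π√(a³/μ) = 2π√(7888³/398600) = 6972.1 s = 116.20 min.
Node shift per orbit = (6972.1/86166) × 360° = 29.13°.
Equatorial spacing = 29.13 × 111.3 km/° = 3243 km.
At 36° latitude, spacing = 3243 × cos(36°) = 2623 km.

2620 km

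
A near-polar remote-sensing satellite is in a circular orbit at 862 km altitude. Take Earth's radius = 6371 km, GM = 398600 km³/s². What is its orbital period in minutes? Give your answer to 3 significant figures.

102 min

Semi-major axis a = 6371 + 862 = 7233 km. Period T = 2π√(a³/μ) = 2π√(7233³/398600) = 6121.9 s = 102.03 min.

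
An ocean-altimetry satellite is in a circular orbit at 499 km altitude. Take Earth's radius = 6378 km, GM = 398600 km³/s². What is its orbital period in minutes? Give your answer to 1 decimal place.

94.6 min

Semi-major axis a = 6378 + 499 = 6877 km. Period T = 2π√(a³/μ) = 2π√(6877³/398600) = 5675.6 s = 94.59 min.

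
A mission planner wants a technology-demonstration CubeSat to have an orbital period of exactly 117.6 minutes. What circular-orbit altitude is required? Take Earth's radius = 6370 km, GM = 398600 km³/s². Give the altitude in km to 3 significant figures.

T = 117.6 min = 7056.0 s.
From T = 2π√(a³/μ): a = (μ T²/4π²)^(1/3) = (398600 × 7056.0² / 4π²)^(1/3) = 7951 km.
Altitude h = a − R = 7951 − 6370 = 1581 km.

1580 km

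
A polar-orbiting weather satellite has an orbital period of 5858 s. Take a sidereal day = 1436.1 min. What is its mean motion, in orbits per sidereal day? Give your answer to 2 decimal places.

14.71

Orbits per sidereal day = 86166 / 5858.0 = 14.709.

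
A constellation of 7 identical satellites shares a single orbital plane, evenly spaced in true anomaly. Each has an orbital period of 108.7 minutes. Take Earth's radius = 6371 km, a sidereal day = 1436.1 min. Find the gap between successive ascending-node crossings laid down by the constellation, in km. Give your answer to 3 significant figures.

433 km

T = 108.7 min = 6522.0 s.
Single-satellite node shift = (6522.0/86166) × 360° = 27.25°.
With 7 satellites evenly phased, successive equator crossings are 27.25/7 = 3.893° apart.
That is 3.893 × 111.2 = 433 km at the equator.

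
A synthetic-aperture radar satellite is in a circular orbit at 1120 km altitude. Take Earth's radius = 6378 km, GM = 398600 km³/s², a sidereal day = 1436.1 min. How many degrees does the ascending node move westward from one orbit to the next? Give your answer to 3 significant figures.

Semi-major axis a = 6378 + 1120 = 7498 km. Period T = 2π√(a³/μ) = 2π√(7498³/398600) = 6461.4 s = 107.69 min.
During one orbit Earth rotates (6461.4 / 86166) × 360° = 27.00°.

27.0°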